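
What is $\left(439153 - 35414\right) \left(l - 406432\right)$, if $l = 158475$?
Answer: $-100109911223$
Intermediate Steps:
$\left(439153 - 35414\right) \left(l - 406432\right) = \left(439153 - 35414\right) \left(158475 - 406432\right) = 403739 \left(-247957\right) = -100109911223$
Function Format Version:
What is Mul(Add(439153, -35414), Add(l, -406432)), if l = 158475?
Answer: -100109911223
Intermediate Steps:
Mul(Add(439153, -35414), Add(l, -406432)) = Mul(Add(439153, -35414), Add(158475, -406432)) = Mul(403739, -247957) = -100109911223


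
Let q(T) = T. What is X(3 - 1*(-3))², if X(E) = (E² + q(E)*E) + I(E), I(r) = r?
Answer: 6084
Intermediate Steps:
X(E) = E + 2*E² (X(E) = (E² + E*E) + E = (E² + E²) + E = 2*E² + E = E + 2*E²)
X(3 - 1*(-3))² = ((3 - 1*(-3))*(1 + 2*(3 - 1*(-3))))² = ((3 + 3)*(1 + 2*(3 + 3)))² = (6*(1 + 2*6))² = (6*(1 + 12))² = (6*13)² = 78² = 6084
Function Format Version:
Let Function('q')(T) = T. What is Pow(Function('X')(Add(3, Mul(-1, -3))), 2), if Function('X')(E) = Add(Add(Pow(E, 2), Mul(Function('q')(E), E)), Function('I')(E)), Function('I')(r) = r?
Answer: 6084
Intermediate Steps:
Function('X')(E) = Add(E, Mul(2, Pow(E, 2))) (Function('X')(E) = Add(Add(Pow(E, 2), Mul(E, E)), E) = Add(Add(Pow(E, 2), Pow(E, 2)), E) = Add(Mul(2, Pow(E, 2)), E) = Add(E, Mul(2, Pow(E, 2))))
Pow(Function('X')(Add(3, Mul(-1, -3))), 2) = Pow(Mul(Add(3, Mul(-1, -3)), Add(1, Mul(2, Add(3, Mul(-1, -3))))), 2) = Pow(Mul(Add(3, 3), Add(1, Mul(2, Add(3, 3)))), 2) = Pow(Mul(6, Add(1, Mul(2, 6))), 2) = Pow(Mul(6, Add(1, 12)), 2) = Pow(Mul(6, 13), 2) = Pow(78, 2) = 6084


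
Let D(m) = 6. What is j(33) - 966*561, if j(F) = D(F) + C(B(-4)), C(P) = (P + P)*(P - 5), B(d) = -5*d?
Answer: -541320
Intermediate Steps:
C(P) = 2*P*(-5 + P) (C(P) = (2*P)*(-5 + P) = 2*P*(-5 + P))
j(F) = 606 (j(F) = 6 + 2*(-5*(-4))*(-5 - 5*(-4)) = 6 + 2*20*(-5 + 20) = 6 + 2*20*15 = 6 + 600 = 606)
j(33) - 966*561 = 606 - 966*561 = 606 - 541926 = -541320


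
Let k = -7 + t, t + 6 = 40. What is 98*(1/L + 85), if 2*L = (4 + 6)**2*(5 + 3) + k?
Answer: 6889106/827 ≈ 8330.2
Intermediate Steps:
t = 34 (t = -6 + 40 = 34)
k = 27 (k = -7 + 34 = 27)
L = 827/2 (L = ((4 + 6)**2*(5 + 3) + 27)/2 = (10**2*8 + 27)/2 = (100*8 + 27)/2 = (800 + 27)/2 = (1/2)*827 = 827/2 ≈ 413.50)
98*(1/L + 85) = 98*(1/(827/2) + 85) = 98*(2/827 + 85) = 98*(70297/827) = 6889106/827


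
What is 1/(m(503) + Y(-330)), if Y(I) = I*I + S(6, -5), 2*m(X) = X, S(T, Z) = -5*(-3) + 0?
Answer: 2/218333 ≈ 9.1603e-6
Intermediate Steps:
S(T, Z) = 15 (S(T, Z) = 15 + 0 = 15)
m(X) = X/2
Y(I) = 15 + I² (Y(I) = I*I + 15 = I² + 15 = 15 + I²)
1/(m(503) + Y(-330)) = 1/((½)*503 + (15 + (-330)²)) = 1/(503/2 + (15 + 108900)) = 1/(503/2 + 108915) = 1/(218333/2) = 2/218333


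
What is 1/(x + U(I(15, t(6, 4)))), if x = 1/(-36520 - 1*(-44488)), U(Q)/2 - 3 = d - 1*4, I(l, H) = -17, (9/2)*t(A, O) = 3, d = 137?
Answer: 7968/2167297 ≈ 0.0036765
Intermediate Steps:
t(A, O) = ⅔ (t(A, O) = (2/9)*3 = ⅔)
U(Q) = 272 (U(Q) = 6 + 2*(137 - 1*4) = 6 + 2*(137 - 4) = 6 + 2*133 = 6 + 266 = 272)
x = 1/7968 (x = 1/(-36520 + 44488) = 1/7968 ≈ 0.00012550)
1/(x + U(I(15, t(6, 4)))) = 1/(1/7968 + 272) = 1/(2167297/7968) = 7968/2167297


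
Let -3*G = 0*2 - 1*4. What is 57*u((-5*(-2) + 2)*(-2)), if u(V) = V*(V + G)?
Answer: 31008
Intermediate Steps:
G = 4/3 (G = -(0*2 - 1*4)/3 = -(0 - 4)/3 = -1/3*(-4) = 4/3 ≈ 1.3333)
u(V) = V*(4/3 + V) (u(V) = V*(V + 4/3) = V*(4/3 + V))
57*u((-5*(-2) + 2)*(-2)) = 57*(((-5*(-2) + 2)*(-2))*(4 + 3*((-5*(-2) + 2)*(-2)))/3) = 57*(((10 + 2)*(-2))*(4 + 3*((10 + 2)*(-2)))/3) = 57*((12*(-2))*(4 + 3*(12*(-2)))/3) = 57*((1/3)*(-24)*(4 + 3*(-24))) = 57*((1/3)*(-24)*(4 - 72)) = 57*((1/3)*(-24)*(-68)) = 57*544 = 31008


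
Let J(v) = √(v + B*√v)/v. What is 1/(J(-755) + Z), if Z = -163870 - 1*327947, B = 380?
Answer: -755/(371321835 + √5*√(-151 + 76*I*√755)) ≈ -2.0333e-6 + 4.102e-13*I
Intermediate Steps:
Z = -491817 (Z = -163870 - 327947 = -491817)
J(v) = √(v + 380*√v)/v
1/(J(-755) + Z) = 1/(√(-755 + 380*√(-755))/(-755) - 491817) = 1/(-√(-755 + 380*(I*√755))/755 - 491817) = 1/(-√(-755 + 380*I*√755)/755 - 491817) = 1/(-491817 - √(-755 + 380*I*√755)/755)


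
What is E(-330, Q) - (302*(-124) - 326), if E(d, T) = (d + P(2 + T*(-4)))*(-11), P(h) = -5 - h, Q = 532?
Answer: 18073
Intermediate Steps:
E(d, T) = 77 - 44*T - 11*d (E(d, T) = (d + (-5 - (2 + T*(-4))))*(-11) = (d + (-5 - (2 - 4*T)))*(-11) = (d + (-5 + (-2 + 4*T)))*(-11) = (d + (-7 + 4*T))*(-11) = (-7 + d + 4*T)*(-11) = 77 - 44*T - 11*d)
E(-330, Q) - (302*(-124) - 326) = (77 - 44*532 - 11*(-330)) - (302*(-124) - 326) = (77 - 23408 + 3630) - (-37448 - 326) = -19701 - 1*(-37774) = -19701 + 37774 = 18073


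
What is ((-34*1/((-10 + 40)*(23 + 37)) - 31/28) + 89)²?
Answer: 76619900809/9922500 ≈ 7721.8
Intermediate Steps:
((-34*1/((-10 + 40)*(23 + 37)) - 31/28) + 89)² = ((-34/(60*30) - 31*1/28) + 89)² = ((-34/1800 - 31/28) + 89)² = ((-34*1/1800 - 31/28) + 89)² = ((-17/900 - 31/28) + 89)² = (-3547/3150 + 89)² = (276803/3150)² = 76619900809/9922500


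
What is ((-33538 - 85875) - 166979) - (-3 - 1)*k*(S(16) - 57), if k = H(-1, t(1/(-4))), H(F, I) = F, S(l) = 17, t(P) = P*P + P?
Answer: -286232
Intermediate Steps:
t(P) = P + P² (t(P) = P² + P = P + P²)
k = -1
((-33538 - 85875) - 166979) - (-3 - 1)*k*(S(16) - 57) = ((-33538 - 85875) - 166979) - (-3 - 1)*(-1)*(17 - 57) = (-119413 - 166979) - (-4*(-1))*(-40) = -286392 - 4*(-40) = -286392 - 1*(-160) = -286392 + 160 = -286232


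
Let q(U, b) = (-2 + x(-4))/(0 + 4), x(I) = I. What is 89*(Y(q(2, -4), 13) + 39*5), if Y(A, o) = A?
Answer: 34443/2 ≈ 17222.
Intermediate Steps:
q(U, b) = -3/2 (q(U, b) = (-2 - 4)/(0 + 4) = -6/4 = -6*¼ = -3/2)
89*(Y(q(2, -4), 13) + 39*5) = 89*(-3/2 + 39*5) = 89*(-3/2 + 195) = 89*(387/2) = 34443/2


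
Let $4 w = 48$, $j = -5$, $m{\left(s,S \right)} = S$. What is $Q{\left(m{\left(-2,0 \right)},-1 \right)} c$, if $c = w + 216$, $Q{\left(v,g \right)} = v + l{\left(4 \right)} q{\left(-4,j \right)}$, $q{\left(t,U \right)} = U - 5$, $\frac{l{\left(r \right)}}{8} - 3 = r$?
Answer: $-127680$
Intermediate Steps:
$l{\left(r \right)} = 24 + 8 r$
$w = 12$ ($w = \frac{1}{4} \cdot 48 = 12$)
$q{\left(t,U \right)} = -5 + U$
$Q{\left(v,g \right)} = -560 + v$ ($Q{\left(v,g \right)} = v + \left(24 + 8 \cdot 4\right) \left(-5 - 5\right) = v + \left(24 + 32\right) \left(-10\right) = v + 56 \left(-10\right) = v - 560 = -560 + v$)
$c = 228$ ($c = 12 + 216 = 228$)
$Q{\left(m{\left(-2,0 \right)},-1 \right)} c = \left(-560 + 0\right) 228 = \left(-560\right) 228 = -127680$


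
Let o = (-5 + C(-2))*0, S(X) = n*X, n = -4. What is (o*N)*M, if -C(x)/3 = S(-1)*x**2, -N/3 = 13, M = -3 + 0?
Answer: 0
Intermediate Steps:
M = -3
N = -39 (N = -3*13 = -39)
S(X) = -4*X
C(x) = -12*x**2 (C(x) = -3*(-4*(-1))*x**2 = -12*x**2)
o = 0 (o = (-5 - 12*(-2)**2)*0 = (-5 - 12*4)*0 = (-5 - 48)*0 = -53*0 = 0)
(o*N)*M = (0*(-39))*(-3) = 0*(-3) = 0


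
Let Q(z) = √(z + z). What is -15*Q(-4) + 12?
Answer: 12 - 30*I*√2 ≈ 12.0 - 42.426*I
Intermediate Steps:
Q(z) = √2*√z (Q(z) = √(2*z) = √2*√z)
-15*Q(-4) + 12 = -15*√2*√(-4) + 12 = -15*√2*2*I + 12 = -30*I*√2 + 12 = 12 - 30*I*√2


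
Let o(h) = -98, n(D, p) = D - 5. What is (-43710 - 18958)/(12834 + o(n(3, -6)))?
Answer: -15667/3184 ≈ -4.9205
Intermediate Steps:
n(D, p) = -5 + D
(-43710 - 18958)/(12834 + o(n(3, -6))) = (-43710 - 18958)/(12834 - 98) = -62668/12736 = -62668*1/12736 = -15667/3184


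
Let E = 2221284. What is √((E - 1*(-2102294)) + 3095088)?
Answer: √7418666 ≈ 2723.7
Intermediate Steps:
√((E - 1*(-2102294)) + 3095088) = √((2221284 - 1*(-2102294)) + 3095088) = √((2221284 + 2102294) + 3095088) = √(4323578 + 3095088) = √7418666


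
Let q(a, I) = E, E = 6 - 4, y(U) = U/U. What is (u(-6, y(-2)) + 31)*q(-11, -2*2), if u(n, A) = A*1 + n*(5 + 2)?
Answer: -20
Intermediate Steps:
y(U) = 1
E = 2
q(a, I) = 2
u(n, A) = A + 7*n (u(n, A) = A + n*7 = A + 7*n)
(u(-6, y(-2)) + 31)*q(-11, -2*2) = ((1 + 7*(-6)) + 31)*2 = ((1 - 42) + 31)*2 = (-41 + 31)*2 = -10*2 = -20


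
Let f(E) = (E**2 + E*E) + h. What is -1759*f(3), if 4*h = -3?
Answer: -121371/4 ≈ -30343.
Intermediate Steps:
h = -3/4 (h = (1/4)*(-3) = -3/4 ≈ -0.75000)
f(E) = -3/4 + 2*E**2 (f(E) = (E**2 + E*E) - 3/4 = (E**2 + E**2) - 3/4 = 2*E**2 - 3/4 = -3/4 + 2*E**2)
-1759*f(3) = -1759*(-3/4 + 2*3**2) = -1759*(-3/4 + 2*9) = -1759*(-3/4 + 18) = -1759*69/4 = -121371/4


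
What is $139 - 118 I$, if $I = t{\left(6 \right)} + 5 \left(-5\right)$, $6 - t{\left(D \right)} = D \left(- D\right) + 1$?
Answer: $-1749$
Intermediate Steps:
$t{\left(D \right)} = 5 + D^{2}$ ($t{\left(D \right)} = 6 - \left(D \left(- D\right) + 1\right) = 6 - \left(- D^{2} + 1\right) = 6 - \left(1 - D^{2}\right) = 6 + \left(-1 + D^{2}\right) = 5 + D^{2}$)
$I = 16$ ($I = \left(5 + 6^{2}\right) + 5 \left(-5\right) = \left(5 + 36\right) - 25 = 41 - 25 = 16$)
$139 - 118 I = 139 - 1888 = -1749$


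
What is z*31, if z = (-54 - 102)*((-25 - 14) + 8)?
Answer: 149916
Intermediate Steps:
z = 4836 (z = -156*(-39 + 8) = -156*(-31) = 4836)
z*31 = 4836*31 = 149916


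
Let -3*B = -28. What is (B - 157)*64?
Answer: -28352/3 ≈ -9450.7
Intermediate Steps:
B = 28/3 (B = -⅓*(-28) = 28/3 ≈ 9.3333)
(B - 157)*64 = (28/3 - 157)*64 = -443/3*64 = -28352/3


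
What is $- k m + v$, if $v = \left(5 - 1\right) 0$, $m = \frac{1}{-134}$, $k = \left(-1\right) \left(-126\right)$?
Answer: $\frac{63}{67} \approx 0.9403$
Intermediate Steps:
$k = 126$
$m = - \frac{1}{134} \approx -0.0074627$
$v = 0$ ($v = 4 \cdot 0 = 0$)
$- k m + v = \left(-1\right) 126 \left(- \frac{1}{134}\right) + 0 = \left(-126\right) \left(- \frac{1}{134}\right) + 0 = \frac{63}{67} + 0 = \frac{63}{67}$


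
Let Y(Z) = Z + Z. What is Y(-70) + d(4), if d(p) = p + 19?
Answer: -117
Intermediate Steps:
Y(Z) = 2*Z
d(p) = 19 + p
Y(-70) + d(4) = 2*(-70) + (19 + 4) = -140 + 23 = -117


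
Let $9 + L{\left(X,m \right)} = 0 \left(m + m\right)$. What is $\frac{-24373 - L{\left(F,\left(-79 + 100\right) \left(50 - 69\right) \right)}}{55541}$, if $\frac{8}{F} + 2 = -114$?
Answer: $- \frac{24364}{55541} \approx -0.43867$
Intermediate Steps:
$F = - \frac{2}{29}$ ($F = \frac{8}{-2 - 114} = \frac{8}{-116} = 8 \left(- \frac{1}{116}\right) = - \frac{2}{29} \approx -0.068966$)
$L{\left(X,m \right)} = -9$ ($L{\left(X,m \right)} = -9 + 0 \left(m + m\right) = -9 + 0 \cdot 2 m = -9 + 0 = -9$)
$\frac{-24373 - L{\left(F,\left(-79 + 100\right) \left(50 - 69\right) \right)}}{55541} = \frac{-24373 - -9}{55541} = \left(-24373 + 9\right) \frac{1}{55541} = \left(-24364\right) \frac{1}{55541} = - \frac{24364}{55541}$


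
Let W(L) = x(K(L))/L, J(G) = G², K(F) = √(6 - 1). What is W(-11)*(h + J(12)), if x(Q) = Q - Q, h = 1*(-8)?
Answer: 0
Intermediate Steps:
K(F) = √5
h = -8
x(Q) = 0
W(L) = 0 (W(L) = 0/L = 0)
W(-11)*(h + J(12)) = 0*(-8 + 12²) = 0*(-8 + 144) = 0*136 = 0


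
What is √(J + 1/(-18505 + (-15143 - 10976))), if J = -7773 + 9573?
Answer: √224021402011/11156 ≈ 42.426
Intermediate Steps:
J = 1800
√(J + 1/(-18505 + (-15143 - 10976))) = √(1800 + 1/(-18505 + (-15143 - 10976))) = √(1800 + 1/(-18505 - 26119)) = √(1800 + 1/(-44624)) = √(1800 - 1/44624) = √(80323199/44624) = √224021402011/11156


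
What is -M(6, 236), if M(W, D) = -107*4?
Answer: 428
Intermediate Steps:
M(W, D) = -428
-M(6, 236) = -1*(-428) = 428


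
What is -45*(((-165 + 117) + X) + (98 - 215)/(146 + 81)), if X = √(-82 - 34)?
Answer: 495585/227 - 90*I*√29 ≈ 2183.2 - 484.67*I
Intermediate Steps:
X = 2*I*√29 (X = √(-116) = 2*I*√29 ≈ 10.77*I)
-45*(((-165 + 117) + X) + (98 - 215)/(146 + 81)) = -45*(((-165 + 117) + 2*I*√29) + (98 - 215)/(146 + 81)) = -45*((-48 + 2*I*√29) - 117/227) = -45*(-11013/227 + 2*I*√29) = 495585/227 - 90*I*√29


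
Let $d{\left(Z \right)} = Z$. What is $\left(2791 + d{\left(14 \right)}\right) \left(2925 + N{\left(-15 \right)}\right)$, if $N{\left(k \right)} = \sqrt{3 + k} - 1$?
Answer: $8201820 + 5610 i \sqrt{3} \approx 8.2018 \cdot 10^{6} + 9716.8 i$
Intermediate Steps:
$N{\left(k \right)} = -1 + \sqrt{3 + k}$
$\left(2791 + d{\left(14 \right)}\right) \left(2925 + N{\left(-15 \right)}\right) = \left(2791 + 14\right) \left(2925 - \left(1 - \sqrt{3 - 15}\right)\right) = 2805 \left(2925 - \left(1 - \sqrt{-12}\right)\right) = 2805 \left(2925 - \left(1 - 2 i \sqrt{3}\right)\right) = 2805 \left(2924 + 2 i \sqrt{3}\right) = 8201820 + 5610 i \sqrt{3}$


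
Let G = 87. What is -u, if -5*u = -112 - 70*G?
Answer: -6202/5 ≈ -1240.4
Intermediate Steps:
u = 6202/5 (u = -(-112 - 70*87)/5 = -(-112 - 6090)/5 = -⅕*(-6202) = 6202/5 ≈ 1240.4)
-u = -1*6202/5 = -6202/5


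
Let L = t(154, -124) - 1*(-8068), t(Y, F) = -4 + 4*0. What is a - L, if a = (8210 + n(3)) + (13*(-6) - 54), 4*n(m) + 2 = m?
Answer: 57/4 ≈ 14.250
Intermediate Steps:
n(m) = -½ + m/4
t(Y, F) = -4 (t(Y, F) = -4 + 0 = -4)
a = 32313/4 (a = (8210 + (-½ + (¼)*3)) + (13*(-6) - 54) = (8210 + (-½ + ¾)) + (-78 - 54) = (8210 + ¼) - 132 = 32841/4 - 132 = 32313/4 ≈ 8078.3)
L = 8064 (L = -4 - 1*(-8068) = -4 + 8068 = 8064)
a - L = 32313/4 - 1*8064 = 32313/4 - 8064 = 57/4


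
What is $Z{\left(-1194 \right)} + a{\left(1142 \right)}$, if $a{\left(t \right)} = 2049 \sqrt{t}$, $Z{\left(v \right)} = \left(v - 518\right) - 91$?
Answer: $-1803 + 2049 \sqrt{1142} \approx 67440.0$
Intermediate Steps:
$Z{\left(v \right)} = -609 + v$ ($Z{\left(v \right)} = \left(-518 + v\right) - 91 = -609 + v$)
$Z{\left(-1194 \right)} + a{\left(1142 \right)} = \left(-609 - 1194\right) + 2049 \sqrt{1142} = -1803 + 2049 \sqrt{1142}$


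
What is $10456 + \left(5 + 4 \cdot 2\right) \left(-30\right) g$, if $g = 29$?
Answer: $-854$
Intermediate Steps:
$10456 + \left(5 + 4 \cdot 2\right) \left(-30\right) g = 10456 + \left(5 + 4 \cdot 2\right) \left(-30\right) 29 = 10456 + \left(5 + 8\right) \left(-30\right) 29 = 10456 + 13 \left(-30\right) 29 = 10456 - 11310 = -854$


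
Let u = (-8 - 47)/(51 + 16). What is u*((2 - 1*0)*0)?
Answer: 0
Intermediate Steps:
u = -55/67 ≈ -0.82090
u*((2 - 1*0)*0) = -55*(2 - 1*0)*0/67 = -55*(2 + 0)*0/67 = -110*0/67 = -55/67*0 = 0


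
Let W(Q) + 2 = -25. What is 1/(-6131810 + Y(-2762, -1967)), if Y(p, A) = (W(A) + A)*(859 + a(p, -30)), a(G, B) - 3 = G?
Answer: -1/2343210 ≈ -4.2676e-7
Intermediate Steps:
W(Q) = -27 (W(Q) = -2 - 25 = -27)
a(G, B) = 3 + G
Y(p, A) = (-27 + A)*(862 + p) (Y(p, A) = (-27 + A)*(859 + (3 + p)) = (-27 + A)*(862 + p))
1/(-6131810 + Y(-2762, -1967)) = 1/(-6131810 + (-23274 - 27*(-2762) + 862*(-1967) - 1967*(-2762))) = 1/(-6131810 + (-23274 + 74574 - 1695554 + 5432854)) = 1/(-6131810 + 3788600) = 1/(-2343210) = -1/2343210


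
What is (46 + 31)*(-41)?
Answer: -3157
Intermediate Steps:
(46 + 31)*(-41) = 77*(-41) = -3157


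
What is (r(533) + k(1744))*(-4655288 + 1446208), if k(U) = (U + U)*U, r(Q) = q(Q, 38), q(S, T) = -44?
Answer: -19520923494240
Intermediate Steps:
r(Q) = -44
k(U) = 2*U² (k(U) = (2*U)*U = 2*U²)
(r(533) + k(1744))*(-4655288 + 1446208) = (-44 + 2*1744²)*(-4655288 + 1446208) = (-44 + 2*3041536)*(-3209080) = (-44 + 6083072)*(-3209080) = 6083028*(-3209080) = -19520923494240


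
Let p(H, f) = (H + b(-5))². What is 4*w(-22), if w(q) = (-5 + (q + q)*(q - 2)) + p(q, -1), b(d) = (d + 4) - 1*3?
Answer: 6908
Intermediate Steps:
b(d) = 1 + d (b(d) = (4 + d) - 3 = 1 + d)
p(H, f) = (-4 + H)² (p(H, f) = (H + (1 - 5))² = (H - 4)² = (-4 + H)²)
w(q) = -5 + (-4 + q)² + 2*q*(-2 + q) (w(q) = (-5 + (q + q)*(q - 2)) + (-4 + q)² = (-5 + (2*q)*(-2 + q)) + (-4 + q)² = (-5 + 2*q*(-2 + q)) + (-4 + q)² = -5 + (-4 + q)² + 2*q*(-2 + q))
4*w(-22) = 4*(11 - 12*(-22) + 3*(-22)²) = 4*(11 + 264 + 3*484) = 4*(11 + 264 + 1452) = 4*1727 = 6908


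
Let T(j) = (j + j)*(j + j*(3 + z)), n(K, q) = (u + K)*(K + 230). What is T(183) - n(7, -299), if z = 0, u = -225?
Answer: 319578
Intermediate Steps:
n(K, q) = (-225 + K)*(230 + K) (n(K, q) = (-225 + K)*(K + 230) = (-225 + K)*(230 + K))
T(j) = 8*j² (T(j) = (j + j)*(j + j*(3 + 0)) = (2*j)*(j + j*3) = (2*j)*(j + 3*j) = (2*j)*(4*j) = 8*j²)
T(183) - n(7, -299) = 8*183² - (-51750 + 7² + 5*7) = 8*33489 - (-51750 + 49 + 35) = 267912 - 1*(-51666) = 267912 + 51666 = 319578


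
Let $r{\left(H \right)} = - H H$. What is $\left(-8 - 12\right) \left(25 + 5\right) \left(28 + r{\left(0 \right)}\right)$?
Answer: $-16800$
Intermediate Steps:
$r{\left(H \right)} = - H^{2}$
$\left(-8 - 12\right) \left(25 + 5\right) \left(28 + r{\left(0 \right)}\right) = \left(-8 - 12\right) \left(25 + 5\right) \left(28 - 0^{2}\right) = \left(-20\right) 30 \left(28 - 0\right) = - 600 \left(28 + 0\right) = \left(-600\right) 28 = -16800$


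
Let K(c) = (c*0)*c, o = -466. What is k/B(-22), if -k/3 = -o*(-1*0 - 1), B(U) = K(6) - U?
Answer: 699/11 ≈ 63.545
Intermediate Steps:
K(c) = 0 (K(c) = 0*c = 0)
B(U) = -U (B(U) = 0 - U = -U)
k = 1398 (k = -(-3)*(-466*(-1*0 - 1)) = -(-3)*(-466*(0 - 1)) = -(-3)*(-466*(-1)) = -(-3)*466 = -3*(-466) = 1398)
k/B(-22) = 1398/((-1*(-22))) = 1398/22 = 1398*(1/22) = 699/11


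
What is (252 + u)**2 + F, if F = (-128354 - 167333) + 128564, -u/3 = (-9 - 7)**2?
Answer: 99133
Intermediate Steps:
u = -768 (u = -3*(-9 - 7)**2 = -3*(-16)**2 = -3*256 = -768)
F = -167123 (F = -295687 + 128564 = -167123)
(252 + u)**2 + F = (252 - 768)**2 - 167123 = (-516)**2 - 167123 = 266256 - 167123 = 99133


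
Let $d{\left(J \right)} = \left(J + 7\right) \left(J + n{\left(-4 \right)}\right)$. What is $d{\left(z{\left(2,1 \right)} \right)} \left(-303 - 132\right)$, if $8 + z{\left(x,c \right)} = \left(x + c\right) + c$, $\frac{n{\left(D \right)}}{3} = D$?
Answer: $20880$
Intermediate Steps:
$n{\left(D \right)} = 3 D$
$z{\left(x,c \right)} = -8 + x + 2 c$ ($z{\left(x,c \right)} = -8 + \left(\left(x + c\right) + c\right) = -8 + \left(\left(c + x\right) + c\right) = -8 + \left(x + 2 c\right) = -8 + x + 2 c$)
$d{\left(J \right)} = \left(-12 + J\right) \left(7 + J\right)$ ($d{\left(J \right)} = \left(J + 7\right) \left(J + 3 \left(-4\right)\right) = \left(7 + J\right) \left(J - 12\right) = \left(7 + J\right) \left(-12 + J\right) = \left(-12 + J\right) \left(7 + J\right)$)
$d{\left(z{\left(2,1 \right)} \right)} \left(-303 - 132\right) = \left(-84 + \left(-8 + 2 + 2 \cdot 1\right)^{2} - 5 \left(-8 + 2 + 2 \cdot 1\right)\right) \left(-303 - 132\right) = \left(-84 + \left(-8 + 2 + 2\right)^{2} - 5 \left(-8 + 2 + 2\right)\right) \left(-435\right) = \left(-84 + \left(-4\right)^{2} - -20\right) \left(-435\right) = \left(-84 + 16 + 20\right) \left(-435\right) = \left(-48\right) \left(-435\right) = 20880$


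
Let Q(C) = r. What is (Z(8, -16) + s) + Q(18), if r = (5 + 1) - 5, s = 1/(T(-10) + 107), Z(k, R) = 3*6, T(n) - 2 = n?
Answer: 1882/99 ≈ 19.010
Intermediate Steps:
T(n) = 2 + n
Z(k, R) = 18
s = 1/99 (s = 1/((2 - 10) + 107) = 1/(-8 + 107) = 1/99 ≈ 0.010101)
r = 1 (r = 6 - 5 = 1)
Q(C) = 1
(Z(8, -16) + s) + Q(18) = (18 + 1/99) + 1 = 1783/99 + 1 = 1882/99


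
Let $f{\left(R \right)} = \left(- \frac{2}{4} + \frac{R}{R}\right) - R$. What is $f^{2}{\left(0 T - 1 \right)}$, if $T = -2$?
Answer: $\frac{9}{4} \approx 2.25$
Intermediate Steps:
$f{\left(R \right)} = \frac{1}{2} - R$ ($f{\left(R \right)} = \left(\left(-2\right) \frac{1}{4} + 1\right) - R = \left(- \frac{1}{2} + 1\right) - R = \frac{1}{2} - R$)
$f^{2}{\left(0 T - 1 \right)} = \left(\frac{1}{2} - \left(0 \left(-2\right) - 1\right)\right)^{2} = \left(\frac{1}{2} - \left(0 - 1\right)\right)^{2} = \left(\frac{1}{2} - -1\right)^{2} = \left(\frac{1}{2} + 1\right)^{2} = \left(\frac{3}{2}\right)^{2} = \frac{9}{4}$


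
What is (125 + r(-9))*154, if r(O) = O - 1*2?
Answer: 17556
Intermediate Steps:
r(O) = -2 + O (r(O) = O - 2 = -2 + O)
(125 + r(-9))*154 = (125 + (-2 - 9))*154 = (125 - 11)*154 = 114*154 = 17556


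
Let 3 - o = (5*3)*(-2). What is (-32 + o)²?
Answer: 1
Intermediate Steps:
o = 33 (o = 3 - 5*3*(-2) = 3 - 15*(-2) = 3 - 1*(-30) = 3 + 30 = 33)
(-32 + o)² = (-32 + 33)² = 1² = 1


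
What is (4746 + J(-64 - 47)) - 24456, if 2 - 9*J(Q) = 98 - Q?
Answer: -19733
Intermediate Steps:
J(Q) = -32/3 + Q/9 (J(Q) = 2/9 - (98 - Q)/9 = 2/9 + (-98/9 + Q/9) = -32/3 + Q/9)
(4746 + J(-64 - 47)) - 24456 = (4746 + (-32/3 + (-64 - 47)/9)) - 24456 = (4746 + (-32/3 + (⅑)*(-111))) - 24456 = (4746 + (-32/3 - 37/3)) - 24456 = (4746 - 23) - 24456 = 4723 - 24456 = -19733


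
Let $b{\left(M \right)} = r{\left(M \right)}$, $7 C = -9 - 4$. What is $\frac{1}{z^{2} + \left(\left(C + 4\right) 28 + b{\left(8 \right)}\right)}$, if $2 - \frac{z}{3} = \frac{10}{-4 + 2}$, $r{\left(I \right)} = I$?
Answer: $\frac{1}{509} \approx 0.0019646$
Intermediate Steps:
$C = - \frac{13}{7}$ ($C = \frac{-9 - 4}{7} = \frac{1}{7} \left(-13\right) = - \frac{13}{7} \approx -1.8571$)
$b{\left(M \right)} = M$
$z = 21$ ($z = 6 - 3 \frac{10}{-4 + 2} = 6 - 3 \frac{10}{-2} = 6 - 3 \cdot 10 \left(- \frac{1}{2}\right) = 6 - -15 = 6 + 15 = 21$)
$\frac{1}{z^{2} + \left(\left(C + 4\right) 28 + b{\left(8 \right)}\right)} = \frac{1}{21^{2} + \left(\left(- \frac{13}{7} + 4\right) 28 + 8\right)} = \frac{1}{441 + \left(\frac{15}{7} \cdot 28 + 8\right)} = \frac{1}{441 + \left(60 + 8\right)} = \frac{1}{441 + 68} = \frac{1}{509}$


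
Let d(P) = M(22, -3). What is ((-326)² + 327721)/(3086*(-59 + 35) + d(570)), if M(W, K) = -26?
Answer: -433997/74090 ≈ -5.8577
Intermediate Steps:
d(P) = -26
((-326)² + 327721)/(3086*(-59 + 35) + d(570)) = ((-326)² + 327721)/(3086*(-59 + 35) - 26) = (106276 + 327721)/(3086*(-24) - 26) = 433997/(-74064 - 26) = 433997/(-74090) = 433997*(-1/74090) = -433997/74090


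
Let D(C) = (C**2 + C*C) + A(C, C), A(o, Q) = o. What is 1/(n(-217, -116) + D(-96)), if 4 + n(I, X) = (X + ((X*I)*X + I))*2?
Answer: -1/5822238 ≈ -1.7176e-7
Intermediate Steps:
n(I, X) = -4 + 2*I + 2*X + 2*I*X**2 (n(I, X) = -4 + (X + ((X*I)*X + I))*2 = -4 + (X + ((I*X)*X + I))*2 = -4 + (X + (I*X**2 + I))*2 = -4 + (X + (I + I*X**2))*2 = -4 + (I + X + I*X**2)*2 = -4 + (2*I + 2*X + 2*I*X**2) = -4 + 2*I + 2*X + 2*I*X**2)
D(C) = C + 2*C**2 (D(C) = (C**2 + C*C) + C = (C**2 + C**2) + C = 2*C**2 + C = C + 2*C**2)
1/(n(-217, -116) + D(-96)) = 1/((-4 + 2*(-217) + 2*(-116) + 2*(-217)*(-116)**2) - 96*(1 + 2*(-96))) = 1/((-4 - 434 - 232 + 2*(-217)*13456) - 96*(1 - 192)) = 1/((-4 - 434 - 232 - 5839904) - 96*(-191)) = 1/(-5840574 + 18336) = 1/(-5822238) = -1/5822238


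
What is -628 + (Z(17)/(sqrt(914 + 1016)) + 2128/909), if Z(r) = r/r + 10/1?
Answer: -568724/909 + 11*sqrt(1930)/1930 ≈ -625.41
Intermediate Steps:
Z(r) = 11 (Z(r) = 1 + 10*1 = 1 + 10 = 11)
-628 + (Z(17)/(sqrt(914 + 1016)) + 2128/909) = -628 + (11/(sqrt(914 + 1016)) + 2128/909) = -628 + (11/(sqrt(1930)) + 2128*(1/909)) = -628 + (11*(sqrt(1930)/1930) + 2128/909) = -628 + (11*sqrt(1930)/1930 + 2128/909) = -628 + (2128/909 + 11*sqrt(1930)/1930) = -568724/909 + 11*sqrt(1930)/1930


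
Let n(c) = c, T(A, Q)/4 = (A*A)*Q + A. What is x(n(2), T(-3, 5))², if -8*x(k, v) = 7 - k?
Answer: 25/64 ≈ 0.39063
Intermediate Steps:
T(A, Q) = 4*A + 4*Q*A² (T(A, Q) = 4*((A*A)*Q + A) = 4*(A²*Q + A) = 4*(Q*A² + A) = 4*(A + Q*A²) = 4*A + 4*Q*A²)
x(k, v) = -7/8 + k/8 (x(k, v) = -(7 - k)/8 = -7/8 + k/8)
x(n(2), T(-3, 5))² = (-7/8 + (⅛)*2)² = (-7/8 + ¼)² = (-5/8)² = 25/64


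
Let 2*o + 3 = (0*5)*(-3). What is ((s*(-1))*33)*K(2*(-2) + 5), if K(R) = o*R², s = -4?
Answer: -198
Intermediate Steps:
o = -3/2 (o = -3/2 + ((0*5)*(-3))/2 = -3/2 + (0*(-3))/2 = -3/2 + (½)*0 = -3/2 + 0 = -3/2 ≈ -1.5000)
K(R) = -3*R²/2
((s*(-1))*33)*K(2*(-2) + 5) = (-4*(-1)*33)*(-3*(2*(-2) + 5)²/2) = (4*33)*(-3*(-4 + 5)²/2) = 132*(-3/2*1²) = 132*(-3/2*1) = 132*(-3/2) = -198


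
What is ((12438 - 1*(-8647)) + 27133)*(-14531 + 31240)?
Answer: 805674562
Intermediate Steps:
((12438 - 1*(-8647)) + 27133)*(-14531 + 31240) = ((12438 + 8647) + 27133)*16709 = (21085 + 27133)*16709 = 48218*16709 = 805674562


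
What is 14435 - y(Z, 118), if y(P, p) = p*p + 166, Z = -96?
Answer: 345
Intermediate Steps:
y(P, p) = 166 + p² (y(P, p) = p² + 166 = 166 + p²)
14435 - y(Z, 118) = 14435 - (166 + 118²) = 14435 - (166 + 13924) = 14435 - 1*14090 = 14435 - 14090 = 345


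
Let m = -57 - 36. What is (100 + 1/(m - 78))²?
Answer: 292375801/29241 ≈ 9998.8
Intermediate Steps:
m = -93
(100 + 1/(m - 78))² = (100 + 1/(-93 - 78))² = (100 + 1/(-171))² = (100 - 1/171)² = (17099/171)² = 292375801/29241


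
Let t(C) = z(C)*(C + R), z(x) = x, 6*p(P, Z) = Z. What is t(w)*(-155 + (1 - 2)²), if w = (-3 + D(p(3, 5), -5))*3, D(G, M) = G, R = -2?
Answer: -17017/2 ≈ -8508.5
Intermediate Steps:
p(P, Z) = Z/6
w = -13/2 (w = (-3 + (⅙)*5)*3 = (-3 + ⅚)*3 = -13/6*3 = -13/2 ≈ -6.5000)
t(C) = C*(-2 + C) (t(C) = C*(C - 2) = C*(-2 + C))
t(w)*(-155 + (1 - 2)²) = (-13*(-2 - 13/2)/2)*(-155 + (1 - 2)²) = (-13/2*(-17/2))*(-155 + (-1)²) = 221*(-155 + 1)/4 = (221/4)*(-154) = -17017/2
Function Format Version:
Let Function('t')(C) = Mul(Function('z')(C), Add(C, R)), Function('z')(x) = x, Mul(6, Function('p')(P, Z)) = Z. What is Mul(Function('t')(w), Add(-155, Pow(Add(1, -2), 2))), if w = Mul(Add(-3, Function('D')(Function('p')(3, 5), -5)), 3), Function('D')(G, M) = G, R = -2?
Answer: Rational(-17017, 2) ≈ -8508.5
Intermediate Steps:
Function('p')(P, Z) = Mul(Rational(1, 6), Z)
w = Rational(-13, 2) (w = Mul(Add(-3, Mul(Rational(1, 6), 5)), 3) = Mul(Add(-3, Rational(5, 6)), 3) = Mul(Rational(-13, 6), 3) = Rational(-13, 2) ≈ -6.5000)
Function('t')(C) = Mul(C, Add(-2, C)) (Function('t')(C) = Mul(C, Add(C, -2)) = Mul(C, Add(-2, C)))
Mul(Function('t')(w), Add(-155, Pow(Add(1, -2), 2))) = Mul(Mul(Rational(-13, 2), Add(-2, Rational(-13, 2))), Add(-155, Pow(Add(1, -2), 2))) = Mul(Mul(Rational(-13, 2), Rational(-17, 2)), Add(-155, Pow(-1, 2))) = Mul(Rational(221, 4), Add(-155, 1)) = Mul(Rational(221, 4), -154) = Rational(-17017, 2)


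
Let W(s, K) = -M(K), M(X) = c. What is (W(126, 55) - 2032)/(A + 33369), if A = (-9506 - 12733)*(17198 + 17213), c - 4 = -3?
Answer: 2033/765232860 ≈ 2.6567e-6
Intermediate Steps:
c = 1 (c = 4 - 3 = 1)
A = -765266229 (A = -22239*34411 = -765266229)
M(X) = 1
W(s, K) = -1 (W(s, K) = -1*1 = -1)
(W(126, 55) - 2032)/(A + 33369) = (-1 - 2032)/(-765266229 + 33369) = -2033/(-765232860) = -2033*(-1/765232860) = 2033/765232860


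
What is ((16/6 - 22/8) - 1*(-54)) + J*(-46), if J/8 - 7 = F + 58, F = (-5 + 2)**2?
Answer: -326137/12 ≈ -27178.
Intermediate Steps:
F = 9 (F = (-3)**2 = 9)
J = 592 (J = 56 + 8*(9 + 58) = 56 + 8*67 = 56 + 536 = 592)
((16/6 - 22/8) - 1*(-54)) + J*(-46) = ((16/6 - 22/8) - 1*(-54)) + 592*(-46) = ((16*(1/6) - 22*1/8) + 54) - 27232 = ((8/3 - 11/4) + 54) - 27232 = (-1/12 + 54) - 27232 = 647/12 - 27232 = -326137/12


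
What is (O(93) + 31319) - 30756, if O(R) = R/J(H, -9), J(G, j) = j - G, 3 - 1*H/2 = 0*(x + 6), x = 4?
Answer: 2784/5 ≈ 556.80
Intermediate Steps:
H = 6 (H = 6 - 0*(4 + 6) = 6 - 0*10 = 6 - 2*0 = 6 + 0 = 6)
O(R) = -R/15 (O(R) = R/(-9 - 1*6) = R/(-9 - 6) = R/(-15) = R*(-1/15) = -R/15)
(O(93) + 31319) - 30756 = (-1/15*93 + 31319) - 30756 = (-31/5 + 31319) - 30756 = 156564/5 - 30756 = 2784/5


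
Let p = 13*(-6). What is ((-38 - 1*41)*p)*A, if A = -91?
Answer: -560742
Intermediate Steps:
p = -78
((-38 - 1*41)*p)*A = ((-38 - 1*41)*(-78))*(-91) = ((-38 - 41)*(-78))*(-91) = -79*(-78)*(-91) = 6162*(-91) = -560742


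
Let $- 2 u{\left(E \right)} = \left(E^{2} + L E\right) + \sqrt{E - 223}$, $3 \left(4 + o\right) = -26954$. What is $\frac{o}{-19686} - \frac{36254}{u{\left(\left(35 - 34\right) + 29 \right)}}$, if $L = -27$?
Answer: $\frac{192809800399}{244883997} - \frac{72508 i \sqrt{193}}{8293} \approx 787.35 - 121.47 i$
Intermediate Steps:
$o = - \frac{26966}{3}$ ($o = -4 + \frac{1}{3} \left(-26954\right) = -4 - \frac{26954}{3} = - \frac{26966}{3} \approx -8988.7$)
$u{\left(E \right)} = - \frac{E^{2}}{2} - \frac{\sqrt{-223 + E}}{2} + \frac{27 E}{2}$ ($u{\left(E \right)} = - \frac{\left(E^{2} - 27 E\right) + \sqrt{E - 223}}{2} = - \frac{\left(E^{2} - 27 E\right) + \sqrt{-223 + E}}{2} = - \frac{E^{2} + \sqrt{-223 + E} - 27 E}{2} = - \frac{E^{2}}{2} - \frac{\sqrt{-223 + E}}{2} + \frac{27 E}{2}$)
$\frac{o}{-19686} - \frac{36254}{u{\left(\left(35 - 34\right) + 29 \right)}} = - \frac{26966}{3 \left(-19686\right)} - \frac{36254}{- \frac{\left(\left(35 - 34\right) + 29\right)^{2}}{2} - \frac{\sqrt{-223 + \left(\left(35 - 34\right) + 29\right)}}{2} + \frac{27 \left(\left(35 - 34\right) + 29\right)}{2}} = \left(- \frac{26966}{3}\right) \left(- \frac{1}{19686}\right) - \frac{36254}{- \frac{\left(1 + 29\right)^{2}}{2} - \frac{\sqrt{-223 + \left(1 + 29\right)}}{2} + \frac{27 \left(1 + 29\right)}{2}} = \frac{13483}{29529} - \frac{36254}{- \frac{30^{2}}{2} - \frac{\sqrt{-223 + 30}}{2} + \frac{27}{2} \cdot 30} = \frac{13483}{29529} - \frac{36254}{\left(- \frac{1}{2}\right) 900 - \frac{\sqrt{-193}}{2} + 405} = \frac{13483}{29529} - \frac{36254}{-450 - \frac{i \sqrt{193}}{2} + 405} = \frac{13483}{29529} - \frac{36254}{-45 - \frac{i \sqrt{193}}{2}}$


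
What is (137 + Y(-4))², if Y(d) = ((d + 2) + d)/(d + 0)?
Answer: 76729/4 ≈ 19182.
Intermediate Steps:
Y(d) = (2 + 2*d)/d (Y(d) = ((2 + d) + d)/d = (2 + 2*d)/d)
(137 + Y(-4))² = (137 + (2 + 2/(-4)))² = (137 + (2 + 2*(-¼)))² = (137 + (2 - ½))² = (137 + 3/2)² = (277/2)² = 76729/4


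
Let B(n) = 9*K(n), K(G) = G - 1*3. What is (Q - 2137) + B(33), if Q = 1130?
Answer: -737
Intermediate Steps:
K(G) = -3 + G (K(G) = G - 3 = -3 + G)
B(n) = -27 + 9*n (B(n) = 9*(-3 + n) = -27 + 9*n)
(Q - 2137) + B(33) = (1130 - 2137) + (-27 + 9*33) = -1007 + (-27 + 297) = -1007 + 270 = -737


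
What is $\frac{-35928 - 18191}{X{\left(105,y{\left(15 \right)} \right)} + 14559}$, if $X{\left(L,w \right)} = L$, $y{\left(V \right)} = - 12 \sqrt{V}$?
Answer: $- \frac{4163}{1128} \approx -3.6906$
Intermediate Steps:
$\frac{-35928 - 18191}{X{\left(105,y{\left(15 \right)} \right)} + 14559} = \frac{-35928 - 18191}{105 + 14559} = - \frac{54119}{14664} = \left(-54119\right) \frac{1}{14664} = - \frac{4163}{1128}$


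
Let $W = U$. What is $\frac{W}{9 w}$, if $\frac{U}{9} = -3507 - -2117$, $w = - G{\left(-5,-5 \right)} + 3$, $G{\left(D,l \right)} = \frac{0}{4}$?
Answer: $- \frac{1390}{3} \approx -463.33$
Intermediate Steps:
$G{\left(D,l \right)} = 0$ ($G{\left(D,l \right)} = 0 \cdot \frac{1}{4} = 0$)
$w = 3$ ($w = \left(-1\right) 0 + 3 = 0 + 3 = 3$)
$U = -12510$ ($U = 9 \left(-3507 - -2117\right) = 9 \left(-3507 + 2117\right) = 9 \left(-1390\right) = -12510$)
$W = -12510$
$\frac{W}{9 w} = - \frac{12510}{9 \cdot 3} = - \frac{12510}{27} = \left(-12510\right) \frac{1}{27} = - \frac{1390}{3}$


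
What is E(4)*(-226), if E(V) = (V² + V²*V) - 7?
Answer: -16498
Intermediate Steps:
E(V) = -7 + V² + V³ (E(V) = (V² + V³) - 7 = -7 + V² + V³)
E(4)*(-226) = (-7 + 4² + 4³)*(-226) = (-7 + 16 + 64)*(-226) = 73*(-226) = -16498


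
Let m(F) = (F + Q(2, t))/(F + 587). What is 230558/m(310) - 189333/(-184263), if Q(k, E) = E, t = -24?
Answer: 488558744892/675631 ≈ 7.2312e+5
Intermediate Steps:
m(F) = (-24 + F)/(587 + F) (m(F) = (F - 24)/(F + 587) = (-24 + F)/(587 + F))
230558/m(310) - 189333/(-184263) = 230558/(((-24 + 310)/(587 + 310))) - 189333/(-184263) = 230558/((286/897)) - 189333*(-1/184263) = 230558/(((1/897)*286)) + 63111/61421 = 230558/(22/69) + 63111/61421 = 230558*(69/22) + 63111/61421 = 7954251/11 + 63111/61421 = 488558744892/675631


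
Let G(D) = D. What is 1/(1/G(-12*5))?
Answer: -60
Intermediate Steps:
1/(1/G(-12*5)) = 1/(1/(-12*5)) = 1/(1/(-60)) = 1/(-1/60) = -60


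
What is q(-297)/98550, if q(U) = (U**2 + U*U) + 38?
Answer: 88228/49275 ≈ 1.7905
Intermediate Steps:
q(U) = 38 + 2*U**2 (q(U) = (U**2 + U**2) + 38 = 2*U**2 + 38 = 38 + 2*U**2)
q(-297)/98550 = (38 + 2*(-297)**2)/98550 = (38 + 2*88209)*(1/98550) = (38 + 176418)*(1/98550) = 176456*(1/98550) = 88228/49275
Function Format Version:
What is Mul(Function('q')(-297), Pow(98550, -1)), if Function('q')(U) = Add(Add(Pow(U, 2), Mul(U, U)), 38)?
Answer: Rational(88228, 49275) ≈ 1.7905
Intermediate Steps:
Function('q')(U) = Add(38, Mul(2, Pow(U, 2))) (Function('q')(U) = Add(Add(Pow(U, 2), Pow(U, 2)), 38) = Add(Mul(2, Pow(U, 2)), 38) = Add(38, Mul(2, Pow(U, 2))))
Mul(Function('q')(-297), Pow(98550, -1)) = Mul(Add(38, Mul(2, Pow(-297, 2))), Pow(98550, -1)) = Mul(Add(38, Mul(2, 88209)), Rational(1, 98550)) = Mul(Add(38, 176418), Rational(1, 98550)) = Mul(176456, Rational(1, 98550)) = Rational(88228, 49275)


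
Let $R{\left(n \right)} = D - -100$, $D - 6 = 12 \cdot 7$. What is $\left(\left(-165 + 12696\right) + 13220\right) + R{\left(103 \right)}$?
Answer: $25941$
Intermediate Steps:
$D = 90$ ($D = 6 + 12 \cdot 7 = 6 + 84 = 90$)
$R{\left(n \right)} = 190$ ($R{\left(n \right)} = 90 - -100 = 90 + 100 = 190$)
$\left(\left(-165 + 12696\right) + 13220\right) + R{\left(103 \right)} = \left(\left(-165 + 12696\right) + 13220\right) + 190 = \left(12531 + 13220\right) + 190 = 25751 + 190 = 25941$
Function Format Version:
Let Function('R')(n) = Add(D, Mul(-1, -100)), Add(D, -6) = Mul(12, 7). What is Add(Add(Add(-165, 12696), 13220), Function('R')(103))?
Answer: 25941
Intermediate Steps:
D = 90 (D = Add(6, Mul(12, 7)) = Add(6, 84) = 90)
Function('R')(n) = 190 (Function('R')(n) = Add(90, Mul(-1, -100)) = Add(90, 100) = 190)
Add(Add(Add(-165, 12696), 13220), Function('R')(103)) = Add(Add(Add(-165, 12696), 13220), 190) = Add(Add(12531, 13220), 190) = Add(25751, 190) = 25941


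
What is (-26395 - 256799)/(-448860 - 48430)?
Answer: 141597/248645 ≈ 0.56947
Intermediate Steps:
(-26395 - 256799)/(-448860 - 48430) = -283194/(-497290) = -283194*(-1/497290) = 141597/248645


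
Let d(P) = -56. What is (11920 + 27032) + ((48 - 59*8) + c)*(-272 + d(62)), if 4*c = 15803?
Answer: -1117822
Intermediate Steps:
c = 15803/4 (c = (¼)*15803 = 15803/4 ≈ 3950.8)
(11920 + 27032) + ((48 - 59*8) + c)*(-272 + d(62)) = (11920 + 27032) + ((48 - 59*8) + 15803/4)*(-272 - 56) = 38952 + ((48 - 472) + 15803/4)*(-328) = 38952 + (-424 + 15803/4)*(-328) = 38952 + (14107/4)*(-328) = 38952 - 1156774 = -1117822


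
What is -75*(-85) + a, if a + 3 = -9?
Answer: 6363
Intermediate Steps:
a = -12 (a = -3 - 9 = -12)
-75*(-85) + a = -75*(-85) - 12 = 6375 - 12 = 6363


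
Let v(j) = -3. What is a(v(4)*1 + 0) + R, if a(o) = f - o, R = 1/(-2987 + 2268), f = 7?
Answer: 7189/719 ≈ 9.9986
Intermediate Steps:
R = -1/719 (R = 1/(-719) = -1/719 ≈ -0.0013908)
a(o) = 7 - o
a(v(4)*1 + 0) + R = (7 - (-3*1 + 0)) - 1/719 = (7 - (-3 + 0)) - 1/719 = (7 - 1*(-3)) - 1/719 = (7 + 3) - 1/719 = 10 - 1/719 = 7189/719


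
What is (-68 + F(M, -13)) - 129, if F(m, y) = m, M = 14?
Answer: -183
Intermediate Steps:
(-68 + F(M, -13)) - 129 = (-68 + 14) - 129 = -54 - 129 = -183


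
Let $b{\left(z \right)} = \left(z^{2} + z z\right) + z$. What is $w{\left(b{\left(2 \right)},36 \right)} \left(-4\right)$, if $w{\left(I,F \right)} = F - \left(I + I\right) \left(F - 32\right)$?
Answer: $176$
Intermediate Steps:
$b{\left(z \right)} = z + 2 z^{2}$ ($b{\left(z \right)} = \left(z^{2} + z^{2}\right) + z = 2 z^{2} + z = z + 2 z^{2}$)
$w{\left(I,F \right)} = F - 2 I \left(-32 + F\right)$
$w{\left(b{\left(2 \right)},36 \right)} \left(-4\right) = \left(36 + 64 \cdot 2 \left(1 + 2 \cdot 2\right) - 72 \cdot 2 \left(1 + 2 \cdot 2\right)\right) \left(-4\right) = \left(36 + 64 \cdot 2 \left(1 + 4\right) - 72 \cdot 2 \left(1 + 4\right)\right) \left(-4\right) = \left(36 + 64 \cdot 2 \cdot 5 - 72 \cdot 2 \cdot 5\right) \left(-4\right) = \left(36 + 64 \cdot 10 - 72 \cdot 10\right) \left(-4\right) = \left(36 + 640 - 720\right) \left(-4\right) = \left(-44\right) \left(-4\right) = 176$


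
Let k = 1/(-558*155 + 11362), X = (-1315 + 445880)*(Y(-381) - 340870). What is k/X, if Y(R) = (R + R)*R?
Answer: 1/1688266771067360 ≈ 5.9232e-16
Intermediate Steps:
Y(R) = 2*R**2 (Y(R) = (2*R)*R = 2*R**2)
X = -22471871620 (X = (-1315 + 445880)*(2*(-381)**2 - 340870) = 444565*(2*145161 - 340870) = 444565*(290322 - 340870) = 444565*(-50548) = -22471871620)
k = -1/75128 (k = 1/(-86490 + 11362) = 1/(-75128) = -1/75128 ≈ -1.3311e-5)
k/X = -1/75128/(-22471871620) = -1/75128*(-1/22471871620) = 1/1688266771067360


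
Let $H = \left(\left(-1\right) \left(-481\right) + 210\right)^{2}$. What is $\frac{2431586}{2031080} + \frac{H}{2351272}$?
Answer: $\frac{835890273359}{596952691720} \approx 1.4003$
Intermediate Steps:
$H = 477481$ ($H = \left(481 + 210\right)^{2} = 691^{2} = 477481$)
$\frac{2431586}{2031080} + \frac{H}{2351272} = \frac{2431586}{2031080} + \frac{477481}{2351272} = 2431586 \cdot \frac{1}{2031080} + 477481 \cdot \frac{1}{2351272} = \frac{1215793}{1015540} + \frac{477481}{2351272} = \frac{835890273359}{596952691720}$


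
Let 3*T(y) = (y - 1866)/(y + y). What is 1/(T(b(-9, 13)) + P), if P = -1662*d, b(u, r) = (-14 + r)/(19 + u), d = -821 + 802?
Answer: 6/208129 ≈ 2.8828e-5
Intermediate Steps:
d = -19
b(u, r) = (-14 + r)/(19 + u)
T(y) = (-1866 + y)/(6*y) (T(y) = ((y - 1866)/(y + y))/3 = ((-1866 + y)/((2*y)))/3 = ((-1866 + y)*(1/(2*y)))/3 = ((-1866 + y)/(2*y))/3 = (-1866 + y)/(6*y))
P = 31578 (P = -1662*(-19) = 31578)
1/(T(b(-9, 13)) + P) = 1/((-1866 + (-14 + 13)/(19 - 9))/(6*(((-14 + 13)/(19 - 9)))) + 31578) = 1/((-1866 - 1/10)/(6*((-1/10))) + 31578) = 1/((-1866 + (1/10)*(-1))/(6*(((1/10)*(-1)))) + 31578) = 1/((-1866 - 1/10)/(6*(-1/10)) + 31578) = 1/((1/6)*(-10)*(-18661/10) + 31578) = 1/(18661/6 + 31578) = 1/(208129/6) = 6/208129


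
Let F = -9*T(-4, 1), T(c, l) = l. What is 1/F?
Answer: -⅑ ≈ -0.11111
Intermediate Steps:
F = -9 (F = -9*1 = -9)
1/F = 1/(-9) = -⅑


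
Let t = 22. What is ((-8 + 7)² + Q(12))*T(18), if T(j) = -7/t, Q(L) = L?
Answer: -91/22 ≈ -4.1364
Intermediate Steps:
T(j) = -7/22
((-8 + 7)² + Q(12))*T(18) = ((-8 + 7)² + 12)*(-7/22) = ((-1)² + 12)*(-7/22) = (1 + 12)*(-7/22) = 13*(-7/22) = -91/22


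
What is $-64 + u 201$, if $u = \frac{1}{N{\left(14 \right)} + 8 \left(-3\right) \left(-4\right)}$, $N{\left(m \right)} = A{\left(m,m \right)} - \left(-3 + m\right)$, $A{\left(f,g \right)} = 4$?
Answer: $- \frac{5495}{89} \approx -61.742$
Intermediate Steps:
$N{\left(m \right)} = 7 - m$ ($N{\left(m \right)} = 4 - \left(-3 + m\right) = 7 - m$)
$u = \frac{1}{89}$ ($u = \frac{1}{\left(7 - 14\right) + 8 \left(-3\right) \left(-4\right)} = \frac{1}{\left(7 - 14\right) - -96} = \frac{1}{-7 + 96} = \frac{1}{89} \approx 0.011236$)
$-64 + u 201 = -64 + \frac{1}{89} \cdot 201 = -64 + \frac{201}{89} = - \frac{5495}{89}$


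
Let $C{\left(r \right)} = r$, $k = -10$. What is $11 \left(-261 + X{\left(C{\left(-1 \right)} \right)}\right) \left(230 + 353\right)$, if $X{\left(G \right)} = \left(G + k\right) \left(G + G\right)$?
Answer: $-1532707$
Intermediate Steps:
$X{\left(G \right)} = 2 G \left(-10 + G\right)$ ($X{\left(G \right)} = \left(G - 10\right) \left(G + G\right) = \left(-10 + G\right) 2 G = 2 G \left(-10 + G\right)$)
$11 \left(-261 + X{\left(C{\left(-1 \right)} \right)}\right) \left(230 + 353\right) = 11 \left(-261 + 2 \left(-1\right) \left(-10 - 1\right)\right) \left(230 + 353\right) = 11 \left(-261 + 2 \left(-1\right) \left(-11\right)\right) 583 = 11 \left(-261 + 22\right) 583 = 11 \left(\left(-239\right) 583\right) = 11 \left(-139337\right) = -1532707$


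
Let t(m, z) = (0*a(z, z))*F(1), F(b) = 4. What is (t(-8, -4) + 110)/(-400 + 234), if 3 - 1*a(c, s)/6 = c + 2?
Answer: -55/83 ≈ -0.66265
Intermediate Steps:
a(c, s) = 6 - 6*c (a(c, s) = 18 - 6*(c + 2) = 18 - 6*(2 + c) = 18 + (-12 - 6*c) = 6 - 6*c)
t(m, z) = 0 (t(m, z) = (0*(6 - 6*z))*4 = 0*4 = 0)
(t(-8, -4) + 110)/(-400 + 234) = (0 + 110)/(-400 + 234) = 110/(-166) = 110*(-1/166) = -55/83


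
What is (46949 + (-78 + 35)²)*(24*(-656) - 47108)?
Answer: -3067051896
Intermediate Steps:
(46949 + (-78 + 35)²)*(24*(-656) - 47108) = (46949 + (-43)²)*(-15744 - 47108) = (46949 + 1849)*(-62852) = 48798*(-62852) = -3067051896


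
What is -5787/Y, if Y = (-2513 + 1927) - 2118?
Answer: 5787/2704 ≈ 2.1402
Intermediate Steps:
Y = -2704 (Y = -586 - 2118 = -2704)
-5787/Y = -5787/(-2704) = -5787*(-1/2704) = 5787/2704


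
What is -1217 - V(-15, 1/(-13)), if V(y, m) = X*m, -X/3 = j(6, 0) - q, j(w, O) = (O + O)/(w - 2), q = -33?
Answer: -15920/13 ≈ -1224.6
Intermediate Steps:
j(w, O) = 2*O/(-2 + w) (j(w, O) = (2*O)/(-2 + w) = 2*O/(-2 + w))
X = -99 (X = -3*(2*0/(-2 + 6) - 1*(-33)) = -3*(2*0/4 + 33) = -3*(2*0*(1/4) + 33) = -3*(0 + 33) = -3*33 = -99)
V(y, m) = -99*m
-1217 - V(-15, 1/(-13)) = -1217 - (-99)/(-13) = -1217 - (-99)*(-1)/13 = -1217 - 1*99/13 = -1217 - 99/13 = -15920/13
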